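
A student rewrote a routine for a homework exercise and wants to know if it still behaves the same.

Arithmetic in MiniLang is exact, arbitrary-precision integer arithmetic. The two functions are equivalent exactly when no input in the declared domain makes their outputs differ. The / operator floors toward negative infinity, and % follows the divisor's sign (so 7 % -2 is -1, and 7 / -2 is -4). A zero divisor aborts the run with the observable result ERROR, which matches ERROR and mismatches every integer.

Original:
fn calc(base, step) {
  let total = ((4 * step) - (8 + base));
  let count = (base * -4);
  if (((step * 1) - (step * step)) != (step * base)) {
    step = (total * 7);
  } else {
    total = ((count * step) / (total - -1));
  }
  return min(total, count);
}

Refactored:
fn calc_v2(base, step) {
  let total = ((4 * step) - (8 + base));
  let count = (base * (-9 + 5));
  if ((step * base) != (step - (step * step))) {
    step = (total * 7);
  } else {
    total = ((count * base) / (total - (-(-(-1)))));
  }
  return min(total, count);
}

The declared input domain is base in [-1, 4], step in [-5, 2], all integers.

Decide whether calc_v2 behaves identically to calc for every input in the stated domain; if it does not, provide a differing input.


These are not equivalent — on base=-1, step=2 the outputs split (4 vs -2).
calc: total becomes 1; next count becomes 4; next (((step * 1) - (step * step)) != (step * base)) evaluates to false; next total becomes 4; next final value 4
calc_v2: total becomes 1; next count becomes 4; next ((step * base) != (step - (step * step))) evaluates to false; next total becomes -2; next final value -2
verdict: not equivalent; witness: base=-1, step=2


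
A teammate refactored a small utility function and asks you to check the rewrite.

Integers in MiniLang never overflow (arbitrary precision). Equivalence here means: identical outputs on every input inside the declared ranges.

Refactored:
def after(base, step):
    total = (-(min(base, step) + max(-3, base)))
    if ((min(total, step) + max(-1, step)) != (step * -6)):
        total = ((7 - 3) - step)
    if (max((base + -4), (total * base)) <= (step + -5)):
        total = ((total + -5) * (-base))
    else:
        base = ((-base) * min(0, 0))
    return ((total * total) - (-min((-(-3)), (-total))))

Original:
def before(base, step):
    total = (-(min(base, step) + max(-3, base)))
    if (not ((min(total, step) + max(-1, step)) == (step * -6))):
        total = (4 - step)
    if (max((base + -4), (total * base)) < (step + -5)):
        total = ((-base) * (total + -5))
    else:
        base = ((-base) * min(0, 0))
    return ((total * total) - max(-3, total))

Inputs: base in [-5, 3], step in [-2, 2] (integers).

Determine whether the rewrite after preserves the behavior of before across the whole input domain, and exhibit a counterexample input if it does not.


There is a counterexample at base=-3, step=-2: 30 on one side, 6 on the other.
before: total=6, then (not ((min(total, step) + max(-1, step)) == (step * -6))) is true, then total=6, then (max((base + -4), (total * base)) < (step + -5)) is false, then base=0, then returns 30
after: total=6, then ((min(total, step) + max(-1, step)) != (step * -6)) is true, then total=6, then (max((base + -4), (total * base)) <= (step + -5)) is true, then total=3, then returns 6
verdict: not equivalent; witness: base=-3, step=-2


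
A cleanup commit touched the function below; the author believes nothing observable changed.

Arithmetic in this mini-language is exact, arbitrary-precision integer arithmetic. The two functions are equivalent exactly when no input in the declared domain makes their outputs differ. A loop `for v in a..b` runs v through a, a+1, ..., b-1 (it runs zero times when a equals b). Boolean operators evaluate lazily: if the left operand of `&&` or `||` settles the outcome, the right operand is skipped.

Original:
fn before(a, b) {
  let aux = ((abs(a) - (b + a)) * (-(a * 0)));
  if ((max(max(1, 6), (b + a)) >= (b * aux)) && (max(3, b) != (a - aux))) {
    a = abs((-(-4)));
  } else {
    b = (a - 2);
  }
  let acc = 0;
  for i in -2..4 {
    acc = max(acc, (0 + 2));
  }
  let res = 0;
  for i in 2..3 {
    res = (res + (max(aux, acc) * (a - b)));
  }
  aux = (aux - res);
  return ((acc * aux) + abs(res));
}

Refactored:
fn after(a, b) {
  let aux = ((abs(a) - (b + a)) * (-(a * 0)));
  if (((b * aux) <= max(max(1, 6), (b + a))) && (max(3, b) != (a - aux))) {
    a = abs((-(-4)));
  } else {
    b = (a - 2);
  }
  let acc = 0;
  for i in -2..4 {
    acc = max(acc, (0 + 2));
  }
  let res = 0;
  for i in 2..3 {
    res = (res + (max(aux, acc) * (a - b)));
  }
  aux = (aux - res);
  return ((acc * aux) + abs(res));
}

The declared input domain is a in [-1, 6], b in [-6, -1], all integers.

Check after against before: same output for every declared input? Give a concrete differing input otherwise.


Side by side, the visible changes include: comparison usage differs.
Spot check at a=1, b=-4 — before: aux becomes 0; next ((max(max(1, 6), (b + a)) >= (b * aux)) && (max(3, b) != (a - aux))) evaluates to true; next a becomes 4; next acc becomes 0; next at i=-2:; next acc becomes 2; next at i=-1:; next acc becomes 2; next at i=0:; next acc becomes 2; next at i=1:; next acc becomes 2; next at i=2:; next acc becomes 2; next at i=3:; next acc becomes 2; next res becomes 0; next at i=2:; next res becomes 16; next aux becomes -16; next final value -16. after: aux becomes 0; next (((b * aux) <= max(max(1, 6), (b + a))) && (max(3, b) != (a - aux))) evaluates to true; next a becomes 4; next acc becomes 0; next at i=-2:; next acc becomes 2; next at i=-1:; next acc becomes 2; next at i=0:; next acc becomes 2; next at i=1:; next acc becomes 2; next at i=2:; next acc becomes 2; next at i=3:; next acc becomes 2; next res becomes 0; next at i=2:; next res becomes 16; next aux becomes -16; next final value -16. Both give -16.
Checked all 48 inputs in the declared domain: the outputs agree on every one.
verdict: equivalent


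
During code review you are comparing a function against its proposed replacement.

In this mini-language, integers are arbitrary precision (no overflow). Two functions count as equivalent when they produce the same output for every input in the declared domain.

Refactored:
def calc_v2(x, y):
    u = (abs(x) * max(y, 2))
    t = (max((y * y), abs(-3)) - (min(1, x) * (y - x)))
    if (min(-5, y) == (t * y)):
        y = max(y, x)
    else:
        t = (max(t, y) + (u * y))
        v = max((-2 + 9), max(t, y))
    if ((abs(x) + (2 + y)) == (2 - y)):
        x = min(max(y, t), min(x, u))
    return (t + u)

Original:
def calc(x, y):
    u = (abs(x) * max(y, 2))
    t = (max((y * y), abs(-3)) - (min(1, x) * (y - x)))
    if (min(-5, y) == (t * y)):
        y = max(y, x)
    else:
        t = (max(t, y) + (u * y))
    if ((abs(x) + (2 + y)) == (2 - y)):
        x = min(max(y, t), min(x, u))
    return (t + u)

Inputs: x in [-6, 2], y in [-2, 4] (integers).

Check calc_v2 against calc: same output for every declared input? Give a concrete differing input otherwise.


Although min/max/abs usage differs, and statement counts differ, and arithmetic usage differs, and local variable names differ, and constant usage differs, 63/63 inputs agree.
verdict: equivalent


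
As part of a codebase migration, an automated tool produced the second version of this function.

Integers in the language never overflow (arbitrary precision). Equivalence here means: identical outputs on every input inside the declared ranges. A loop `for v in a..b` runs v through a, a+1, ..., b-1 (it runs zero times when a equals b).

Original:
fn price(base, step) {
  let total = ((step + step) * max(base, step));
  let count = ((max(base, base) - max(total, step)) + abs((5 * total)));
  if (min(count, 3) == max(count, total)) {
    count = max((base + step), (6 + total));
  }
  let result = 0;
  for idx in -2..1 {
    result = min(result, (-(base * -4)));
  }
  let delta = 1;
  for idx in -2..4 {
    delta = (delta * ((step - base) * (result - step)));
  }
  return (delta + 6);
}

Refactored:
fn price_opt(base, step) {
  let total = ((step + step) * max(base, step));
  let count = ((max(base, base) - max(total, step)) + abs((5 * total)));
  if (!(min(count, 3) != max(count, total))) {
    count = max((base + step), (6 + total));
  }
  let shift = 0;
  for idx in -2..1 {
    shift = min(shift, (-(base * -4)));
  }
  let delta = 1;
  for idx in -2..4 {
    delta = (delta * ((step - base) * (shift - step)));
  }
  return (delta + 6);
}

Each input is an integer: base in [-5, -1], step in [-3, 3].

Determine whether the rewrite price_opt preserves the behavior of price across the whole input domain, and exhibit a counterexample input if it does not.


Behavior is preserved: although boolean connective usage differs, local variable names differ, comparison usage differs, the outputs never diverge.
One worked example (base=-3, step=-1) — price: total becomes 2; next count becomes 5; next (min(count, 3) == max(count, total)) evaluates to false; next result becomes 0; next at idx=-2:; next result becomes -12; next at idx=-1:; next result becomes -12; next at idx=0:; next result becomes -12; next delta becomes 1; next at idx=-2:; next delta becomes -22; next at idx=-1:; next delta becomes 484; next at idx=0:; next delta becomes -10648; next at idx=1:; next delta becomes 234256; next at idx=2:; next delta becomes -5153632; next at idx=3:; next delta becomes 113379904; next final value 113379910; price_opt: total becomes 2; next count becomes 5; next (!(min(count, 3) != max(count, total))) evaluates to false; next shift becomes 0; next at idx=-2:; next shift becomes -12; next at idx=-1:; next shift becomes -12; next at idx=0:; next shift becomes -12; next delta becomes 1; next at idx=-2:; next delta becomes -22; next at idx=-1:; next delta becomes 484; next at idx=0:; next delta becomes -10648; next at idx=1:; next delta becomes 234256; next at idx=2:; next delta becomes -5153632; next at idx=3:; next delta becomes 113379904; next final value 113379910; agreement on 113379910.
Checked all 35 inputs in the declared domain: the outputs agree on every one.
verdict: equivalent


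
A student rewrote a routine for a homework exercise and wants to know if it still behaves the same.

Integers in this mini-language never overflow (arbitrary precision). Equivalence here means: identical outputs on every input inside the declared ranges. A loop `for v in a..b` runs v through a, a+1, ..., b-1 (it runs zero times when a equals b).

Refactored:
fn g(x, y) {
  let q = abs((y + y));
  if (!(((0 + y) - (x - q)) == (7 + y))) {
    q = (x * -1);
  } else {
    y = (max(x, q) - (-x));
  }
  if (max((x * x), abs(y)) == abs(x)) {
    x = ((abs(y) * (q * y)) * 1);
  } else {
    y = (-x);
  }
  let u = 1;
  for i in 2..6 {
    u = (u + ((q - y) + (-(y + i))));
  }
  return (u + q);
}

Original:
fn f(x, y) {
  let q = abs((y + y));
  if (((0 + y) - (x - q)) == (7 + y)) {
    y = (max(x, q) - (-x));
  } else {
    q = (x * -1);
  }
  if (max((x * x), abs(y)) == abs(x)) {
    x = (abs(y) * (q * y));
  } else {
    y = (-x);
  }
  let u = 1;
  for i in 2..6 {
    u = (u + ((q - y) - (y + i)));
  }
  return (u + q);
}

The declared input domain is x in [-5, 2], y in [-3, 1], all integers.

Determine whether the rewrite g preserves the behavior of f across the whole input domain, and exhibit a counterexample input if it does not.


The two are interchangeable: boolean connective usage differs, and arithmetic usage differs, and constant usage differs, and every declared input agrees.
As a probe, take x=-1, y=-1: f runs q becomes 2; next (((0 + y) - (x - q)) == (7 + y)) evaluates to false; next q becomes 1; next (max((x * x), abs(y)) == abs(x)) evaluates to true; next x becomes -1; next u becomes 1; next at i=2:; next u becomes 2; next at i=3:; next u becomes 2; next at i=4:; next u becomes 1; next at i=5:; next u becomes -1; next final value 0; g runs q becomes 2; next (!(((0 + y) - (x - q)) == (7 + y))) evaluates to true; next q becomes 1; next (max((x * x), abs(y)) == abs(x)) evaluates to true; next x becomes -1; next u becomes 1; next at i=2:; next u becomes 2; next at i=3:; next u becomes 2; next at i=4:; next u becomes 1; next at i=5:; next u becomes -1; next final value 0; both end at 0.
Checked all 40 inputs in the declared domain: the outputs agree on every one.
verdict: equivalent


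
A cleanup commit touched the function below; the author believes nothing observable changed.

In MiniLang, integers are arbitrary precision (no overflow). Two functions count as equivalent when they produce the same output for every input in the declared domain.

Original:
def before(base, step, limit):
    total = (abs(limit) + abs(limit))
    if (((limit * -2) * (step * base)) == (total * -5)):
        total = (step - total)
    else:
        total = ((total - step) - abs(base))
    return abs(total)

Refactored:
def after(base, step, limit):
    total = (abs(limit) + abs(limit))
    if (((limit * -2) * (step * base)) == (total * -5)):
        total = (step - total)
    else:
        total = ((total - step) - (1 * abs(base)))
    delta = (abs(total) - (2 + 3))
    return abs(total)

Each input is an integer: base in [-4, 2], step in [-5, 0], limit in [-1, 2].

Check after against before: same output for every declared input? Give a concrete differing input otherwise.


Equivalent. Among the additions is an assignment to `delta` whose value nothing reads, and its value is discarded.
Checked all 168 inputs in the declared domain: the outputs agree on every one.
Spot check at base=2, step=-5, limit=0 — before: total := 0 | (((limit * -2) * (step * base)) == (total * -5)): true | total := -5 | result 5. after: total := 0 | (((limit * -2) * (step * base)) == (total * -5)): true | total := -5 | delta := 0 | result 5. Both give 5.
verdict: equivalent


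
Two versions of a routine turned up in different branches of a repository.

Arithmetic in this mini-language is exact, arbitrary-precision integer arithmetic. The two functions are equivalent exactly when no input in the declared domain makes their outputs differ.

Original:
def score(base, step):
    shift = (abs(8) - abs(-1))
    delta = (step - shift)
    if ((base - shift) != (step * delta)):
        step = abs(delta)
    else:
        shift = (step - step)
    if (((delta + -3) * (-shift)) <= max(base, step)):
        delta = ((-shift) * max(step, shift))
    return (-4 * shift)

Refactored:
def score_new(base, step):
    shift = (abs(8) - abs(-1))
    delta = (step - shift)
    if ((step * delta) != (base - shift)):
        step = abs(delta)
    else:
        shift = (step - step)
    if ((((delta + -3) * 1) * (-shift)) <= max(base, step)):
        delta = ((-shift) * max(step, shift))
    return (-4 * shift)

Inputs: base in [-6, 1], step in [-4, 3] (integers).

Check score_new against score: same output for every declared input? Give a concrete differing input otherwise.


Differences: constant usage differs, plus arithmetic usage differs — yet all 64 inputs agree.
verdict: equivalent


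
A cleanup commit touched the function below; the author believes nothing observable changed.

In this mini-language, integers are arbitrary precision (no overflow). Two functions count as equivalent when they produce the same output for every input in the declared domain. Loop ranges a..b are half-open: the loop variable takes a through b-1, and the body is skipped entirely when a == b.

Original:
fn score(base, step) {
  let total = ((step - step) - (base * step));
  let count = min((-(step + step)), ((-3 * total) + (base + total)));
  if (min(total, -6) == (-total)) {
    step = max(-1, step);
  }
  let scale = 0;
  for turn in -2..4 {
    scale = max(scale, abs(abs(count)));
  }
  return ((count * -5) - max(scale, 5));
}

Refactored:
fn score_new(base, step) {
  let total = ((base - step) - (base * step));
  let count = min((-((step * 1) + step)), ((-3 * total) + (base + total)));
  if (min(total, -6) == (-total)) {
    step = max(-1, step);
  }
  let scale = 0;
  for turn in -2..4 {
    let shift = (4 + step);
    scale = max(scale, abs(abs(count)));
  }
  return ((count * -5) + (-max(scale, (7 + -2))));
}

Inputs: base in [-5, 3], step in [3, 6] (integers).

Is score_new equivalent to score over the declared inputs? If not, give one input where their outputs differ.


Evaluate both at base=-5, step=3.
score: total := 15 | count := -35 | (min(total, -6) == (-total)): false | scale := 0 | iter turn=-2: | scale := 35 | iter turn=-1: | scale := 35 | iter turn=0: | scale := 35 | iter turn=1: | scale := 35 | iter turn=2: | scale := 35 | iter turn=3: | scale := 35 | result 140
score_new: total := 7 | count := -19 | (min(total, -6) == (-total)): false | scale := 0 | iter turn=-2: | shift := 7 | scale := 19 | iter turn=-1: | shift := 7 | scale := 19 | iter turn=0: | shift := 7 | scale := 19 | iter turn=1: | shift := 7 | scale := 19 | iter turn=2: | shift := 7 | scale := 19 | iter turn=3: | shift := 7 | scale := 19 | result 76
140 against 76: the behavior changed.
verdict: not equivalent; witness: base=-5, step=3


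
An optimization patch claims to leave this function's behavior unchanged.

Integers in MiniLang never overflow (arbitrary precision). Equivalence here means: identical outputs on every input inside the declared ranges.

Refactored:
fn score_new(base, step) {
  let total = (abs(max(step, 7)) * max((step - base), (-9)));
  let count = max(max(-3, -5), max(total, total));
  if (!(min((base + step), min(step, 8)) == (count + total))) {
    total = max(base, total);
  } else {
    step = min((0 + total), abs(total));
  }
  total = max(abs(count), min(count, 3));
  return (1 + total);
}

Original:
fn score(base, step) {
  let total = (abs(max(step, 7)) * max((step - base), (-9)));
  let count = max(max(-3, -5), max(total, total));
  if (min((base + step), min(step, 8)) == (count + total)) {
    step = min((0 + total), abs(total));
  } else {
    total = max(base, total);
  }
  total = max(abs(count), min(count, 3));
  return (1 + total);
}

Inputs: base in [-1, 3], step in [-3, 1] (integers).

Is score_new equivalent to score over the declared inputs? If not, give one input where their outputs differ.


Reading the diff, among the changes: boolean connective usage differs.
As a probe, take base=1, step=0: score runs total := -7 | count := -3 | (min((base + step), min(step, 8)) == (count + total)): false | total := 1 | total := 3 | result 4; score_new runs total := -7 | count := -3 | (!(min((base + step), min(step, 8)) == (count + total))): true | total := 1 | total := 3 | result 4; both end at 4.
Every one of the 25 inputs gives matching results.
verdict: equivalent


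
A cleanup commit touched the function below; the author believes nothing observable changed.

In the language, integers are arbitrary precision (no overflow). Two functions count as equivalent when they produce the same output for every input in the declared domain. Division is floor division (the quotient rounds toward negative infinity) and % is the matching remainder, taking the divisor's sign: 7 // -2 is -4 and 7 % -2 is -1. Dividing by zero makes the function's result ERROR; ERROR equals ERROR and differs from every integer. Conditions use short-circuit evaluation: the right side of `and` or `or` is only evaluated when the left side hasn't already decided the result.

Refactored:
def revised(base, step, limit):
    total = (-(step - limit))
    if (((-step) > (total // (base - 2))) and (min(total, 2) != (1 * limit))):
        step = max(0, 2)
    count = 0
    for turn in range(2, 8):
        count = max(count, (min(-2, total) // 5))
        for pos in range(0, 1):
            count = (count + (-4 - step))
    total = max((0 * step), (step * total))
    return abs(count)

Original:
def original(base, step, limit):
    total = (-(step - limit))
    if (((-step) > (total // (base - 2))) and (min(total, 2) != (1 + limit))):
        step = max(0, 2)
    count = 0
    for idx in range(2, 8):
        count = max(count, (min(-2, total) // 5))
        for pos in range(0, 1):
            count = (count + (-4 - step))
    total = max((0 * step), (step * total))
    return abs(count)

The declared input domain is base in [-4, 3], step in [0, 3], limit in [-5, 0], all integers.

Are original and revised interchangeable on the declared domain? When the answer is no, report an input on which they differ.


On input base=3, step=0, limit=-5, original returns 7 while revised returns 5.
verdict: not equivalent; witness: base=3, step=0, limit=-5


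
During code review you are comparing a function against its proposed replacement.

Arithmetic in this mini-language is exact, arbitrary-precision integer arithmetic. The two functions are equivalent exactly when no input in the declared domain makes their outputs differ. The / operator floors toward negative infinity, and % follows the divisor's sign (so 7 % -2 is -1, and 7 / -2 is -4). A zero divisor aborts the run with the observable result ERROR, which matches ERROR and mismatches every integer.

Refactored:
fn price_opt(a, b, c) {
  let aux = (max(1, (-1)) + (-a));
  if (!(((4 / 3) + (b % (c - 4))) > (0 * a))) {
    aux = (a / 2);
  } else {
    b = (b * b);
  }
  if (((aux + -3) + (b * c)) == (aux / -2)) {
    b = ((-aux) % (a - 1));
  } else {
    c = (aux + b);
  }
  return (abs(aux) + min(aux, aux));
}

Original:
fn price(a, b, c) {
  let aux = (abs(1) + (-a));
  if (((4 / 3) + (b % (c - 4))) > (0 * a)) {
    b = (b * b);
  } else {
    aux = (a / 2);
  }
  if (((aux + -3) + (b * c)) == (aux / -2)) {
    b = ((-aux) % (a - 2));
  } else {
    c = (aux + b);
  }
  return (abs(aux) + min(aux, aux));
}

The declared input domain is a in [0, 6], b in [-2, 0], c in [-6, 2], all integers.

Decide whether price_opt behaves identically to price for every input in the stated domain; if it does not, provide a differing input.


Take a=1, b=-1, c=-3.
price: aux=0, then (((4 / 3) + (b % (c - 4))) > (0 * a)) is false, then aux=0, then (((aux + -3) + (b * c)) == (aux / -2)) is true, then b=0, then returns 0
price_opt: aux=0, then (!(((4 / 3) + (b % (c - 4))) > (0 * a))) is true, then aux=0, then (((aux + -3) + (b * c)) == (aux / -2)) is true, then a zero divisor aborts: ERROR
0 != ERROR, so the rewrite changes behavior.
verdict: not equivalent; witness: a=1, b=-1, c=-3


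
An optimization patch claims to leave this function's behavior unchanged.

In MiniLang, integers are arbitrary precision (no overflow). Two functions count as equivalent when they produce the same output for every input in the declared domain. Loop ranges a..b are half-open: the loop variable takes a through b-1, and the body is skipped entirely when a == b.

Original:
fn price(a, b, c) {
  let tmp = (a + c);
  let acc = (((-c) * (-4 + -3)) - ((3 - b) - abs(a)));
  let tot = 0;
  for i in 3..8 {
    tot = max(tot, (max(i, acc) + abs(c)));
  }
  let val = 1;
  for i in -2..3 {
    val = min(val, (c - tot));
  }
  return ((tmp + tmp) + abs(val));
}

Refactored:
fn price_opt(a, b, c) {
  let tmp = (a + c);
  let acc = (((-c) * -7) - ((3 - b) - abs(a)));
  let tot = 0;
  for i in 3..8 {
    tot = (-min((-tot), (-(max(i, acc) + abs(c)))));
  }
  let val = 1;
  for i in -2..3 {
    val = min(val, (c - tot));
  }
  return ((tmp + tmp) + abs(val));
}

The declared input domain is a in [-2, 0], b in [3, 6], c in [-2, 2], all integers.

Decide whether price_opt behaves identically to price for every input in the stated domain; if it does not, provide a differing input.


Behavior is preserved: although constant usage differs; also arithmetic usage differs; also min/max/abs usage differs, the outputs never diverge.
Tracing a=0, b=5, c=1: price: tmp becomes 1; next acc becomes 9; next tot becomes 0; next at i=3:; next tot becomes 10; next at i=4:; next tot becomes 10; next at i=5:; next tot becomes 10; next at i=6:; next tot becomes 10; next at i=7:; next tot becomes 10; next val becomes 1; next at i=-2:; next val becomes -9; next at i=-1:; next val becomes -9; next at i=0:; next val becomes -9; next at i=1:; next val becomes -9; next at i=2:; next val becomes -9; next final value 11 | price_opt: tmp becomes 1; next acc becomes 9; next tot becomes 0; next at i=3:; next tot becomes 10; next at i=4:; next tot becomes 10; next at i=5:; next tot becomes 10; next at i=6:; next tot becomes 10; next at i=7:; next tot becomes 10; next val becomes 1; next at i=-2:; next val becomes -9; next at i=-1:; next val becomes -9; next at i=0:; next val becomes -9; next at i=1:; next val becomes -9; next at i=2:; next val becomes -9; next final value 11 — matching result 11.
Checked all 60 inputs in the declared domain: the outputs agree on every one.
verdict: equivalent


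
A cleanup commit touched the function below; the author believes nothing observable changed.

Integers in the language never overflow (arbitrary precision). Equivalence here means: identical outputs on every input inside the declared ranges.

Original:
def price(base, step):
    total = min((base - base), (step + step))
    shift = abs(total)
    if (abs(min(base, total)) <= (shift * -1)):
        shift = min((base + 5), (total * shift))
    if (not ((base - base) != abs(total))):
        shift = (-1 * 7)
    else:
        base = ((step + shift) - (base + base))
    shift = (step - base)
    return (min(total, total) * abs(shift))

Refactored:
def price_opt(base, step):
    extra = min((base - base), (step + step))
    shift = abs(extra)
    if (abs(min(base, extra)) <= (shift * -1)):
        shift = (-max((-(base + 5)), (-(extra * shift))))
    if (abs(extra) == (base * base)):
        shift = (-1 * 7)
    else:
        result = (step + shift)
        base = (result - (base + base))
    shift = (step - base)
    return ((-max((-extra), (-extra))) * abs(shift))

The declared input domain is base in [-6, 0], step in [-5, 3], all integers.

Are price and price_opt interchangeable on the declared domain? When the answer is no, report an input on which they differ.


Evaluate both at base=-2, step=-2.
price: total := -4 | shift := 4 | (abs(min(base, total)) <= (shift * -1)): false | (not ((base - base) != abs(total))): false | base := 6 | shift := -8 | result -32
price_opt: extra := -4 | shift := 4 | (abs(min(base, extra)) <= (shift * -1)): false | (abs(extra) == (base * base)): true | shift := -7 | shift := 0 | result 0
-32 and 0 differ, so these are not the same function on this domain.
verdict: not equivalent; witness: base=-2, step=-2


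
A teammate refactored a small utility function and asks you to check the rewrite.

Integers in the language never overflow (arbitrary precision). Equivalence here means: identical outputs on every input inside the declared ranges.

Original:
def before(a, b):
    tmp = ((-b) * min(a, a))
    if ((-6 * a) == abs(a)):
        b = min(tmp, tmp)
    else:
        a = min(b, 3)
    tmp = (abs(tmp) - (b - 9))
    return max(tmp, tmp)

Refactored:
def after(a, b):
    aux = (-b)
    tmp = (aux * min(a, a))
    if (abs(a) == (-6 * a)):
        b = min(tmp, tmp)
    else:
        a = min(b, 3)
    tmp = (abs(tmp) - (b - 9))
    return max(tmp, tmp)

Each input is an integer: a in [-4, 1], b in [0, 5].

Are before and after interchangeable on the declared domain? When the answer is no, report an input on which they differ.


Comparing the listings, the differences include: statement counts differ; also local variable names differ.
As a probe, take a=1, b=4: before runs tmp := -4 | ((-6 * a) == abs(a)): false | a := 3 | tmp := 9 | result 9; after runs aux := -4 | tmp := -4 | (abs(a) == (-6 * a)): false | a := 3 | tmp := 9 | result 9; both end at 9.
Checked all 36 inputs in the declared domain: the outputs agree on every one.
verdict: equivalent


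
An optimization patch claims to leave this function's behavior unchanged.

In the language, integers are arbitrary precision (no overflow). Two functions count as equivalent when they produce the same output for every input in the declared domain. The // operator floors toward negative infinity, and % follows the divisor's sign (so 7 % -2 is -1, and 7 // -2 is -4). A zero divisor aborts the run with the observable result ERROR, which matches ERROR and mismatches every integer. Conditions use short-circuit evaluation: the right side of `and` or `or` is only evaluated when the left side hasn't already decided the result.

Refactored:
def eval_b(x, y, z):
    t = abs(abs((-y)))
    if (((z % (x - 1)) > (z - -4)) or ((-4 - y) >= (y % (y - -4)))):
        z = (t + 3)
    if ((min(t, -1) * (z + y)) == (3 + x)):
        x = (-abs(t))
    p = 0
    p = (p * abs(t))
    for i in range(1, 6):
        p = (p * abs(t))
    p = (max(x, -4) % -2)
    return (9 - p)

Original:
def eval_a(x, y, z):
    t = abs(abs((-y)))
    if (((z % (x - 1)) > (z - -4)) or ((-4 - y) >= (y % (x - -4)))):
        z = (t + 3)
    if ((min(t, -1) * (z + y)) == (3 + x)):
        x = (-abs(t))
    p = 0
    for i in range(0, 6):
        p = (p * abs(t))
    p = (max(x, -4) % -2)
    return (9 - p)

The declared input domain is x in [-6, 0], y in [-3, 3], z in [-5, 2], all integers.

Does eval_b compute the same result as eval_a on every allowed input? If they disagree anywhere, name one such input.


These are not equivalent — on x=-6, y=-3, z=-5 the outputs split (10 vs 9).
eval_a: t=3, then (((z % (x - 1)) > (z - -4)) or ((-4 - y) >= (y % (x - -4)))) is true, then z=6, then ((min(t, -1) * (z + y)) == (3 + x)) is true, then x=-3, then p=0, then (i=0), then p=0, then (i=1), then p=0, then (i=2), then p=0, then (i=3), then p=0, then (i=4), then p=0, then (i=5), then p=0, then p=-1, then returns 10
eval_b: t=3, then (((z % (x - 1)) > (z - -4)) or ((-4 - y) >= (y % (y - -4)))) is false, then ((min(t, -1) * (z + y)) == (3 + x)) is false, then p=0, then p=0, then (i=1), then p=0, then (i=2), then p=0, then (i=3), then p=0, then (i=4), then p=0, then (i=5), then p=0, then p=0, then returns 9
verdict: not equivalent; witness: x=-6, y=-3, z=-5


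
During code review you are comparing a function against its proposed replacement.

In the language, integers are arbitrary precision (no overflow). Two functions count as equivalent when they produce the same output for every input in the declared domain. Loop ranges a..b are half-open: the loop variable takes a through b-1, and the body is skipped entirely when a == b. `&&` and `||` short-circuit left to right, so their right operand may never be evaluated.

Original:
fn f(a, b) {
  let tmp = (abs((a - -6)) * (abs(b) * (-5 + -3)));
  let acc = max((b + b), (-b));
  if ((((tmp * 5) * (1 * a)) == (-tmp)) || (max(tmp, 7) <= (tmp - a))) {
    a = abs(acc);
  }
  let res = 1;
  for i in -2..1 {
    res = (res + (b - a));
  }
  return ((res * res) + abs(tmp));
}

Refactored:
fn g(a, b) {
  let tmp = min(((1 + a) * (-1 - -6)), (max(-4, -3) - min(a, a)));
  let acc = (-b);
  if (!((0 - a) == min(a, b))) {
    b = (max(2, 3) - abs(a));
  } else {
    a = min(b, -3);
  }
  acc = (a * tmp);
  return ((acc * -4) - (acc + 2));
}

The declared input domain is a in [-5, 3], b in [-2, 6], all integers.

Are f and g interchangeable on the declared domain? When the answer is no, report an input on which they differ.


There is a counterexample at a=-5, b=-2: 116 on one side, -502 on the other.
f: tmp=-16, then acc=2, then ((((tmp * 5) * (1 * a)) == (-tmp)) || (max(tmp, 7) <= (tmp - a))) is false, then res=1, then (i=-2), then res=4, then (i=-1), then res=7, then (i=0), then res=10, then returns 116
g: tmp=-20, then acc=2, then (!((0 - a) == min(a, b))) is true, then b=-2, then acc=100, then returns -502
verdict: not equivalent; witness: a=-5, b=-2


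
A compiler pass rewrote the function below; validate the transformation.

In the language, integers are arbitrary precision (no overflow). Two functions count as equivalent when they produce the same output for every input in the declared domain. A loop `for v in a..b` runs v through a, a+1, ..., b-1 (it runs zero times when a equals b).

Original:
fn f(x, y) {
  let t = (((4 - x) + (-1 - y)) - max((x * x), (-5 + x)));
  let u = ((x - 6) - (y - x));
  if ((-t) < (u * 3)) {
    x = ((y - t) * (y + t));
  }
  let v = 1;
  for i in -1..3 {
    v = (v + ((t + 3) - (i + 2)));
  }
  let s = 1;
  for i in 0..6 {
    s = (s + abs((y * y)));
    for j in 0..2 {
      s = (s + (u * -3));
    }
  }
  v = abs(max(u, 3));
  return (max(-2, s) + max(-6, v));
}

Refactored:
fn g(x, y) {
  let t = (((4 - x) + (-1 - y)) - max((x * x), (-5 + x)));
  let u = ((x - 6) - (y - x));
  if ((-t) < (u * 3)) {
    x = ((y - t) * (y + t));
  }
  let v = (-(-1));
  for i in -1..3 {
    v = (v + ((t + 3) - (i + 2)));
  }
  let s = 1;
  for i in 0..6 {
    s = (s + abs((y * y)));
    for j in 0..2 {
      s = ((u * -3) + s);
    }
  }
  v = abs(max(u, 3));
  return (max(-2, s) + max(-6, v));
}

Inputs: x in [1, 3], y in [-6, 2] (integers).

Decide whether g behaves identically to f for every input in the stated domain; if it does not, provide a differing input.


This is a faithful refactor — same computation, different form, but the computed results match everywhere.
As a probe, take x=1, y=-6: f runs t becomes 7; next u becomes 2; next ((-t) < (u * 3)) evaluates to true; next x becomes -13; next v becomes 1; next at i=-1:; next v becomes 10; next at i=0:; next v becomes 18; next at i=1:; next v becomes 25; next at i=2:; next v becomes 31; next s becomes 1; next at i=0:; next s becomes 37; next at j=0:; next s becomes 31; next at j=1:; next s becomes 25; next at i=1:; next s becomes 61; next at j=0:; next s becomes 55; next at j=1:; next s becomes 49; next at i=2:; next s becomes 85; next at j=0:; next s becomes 79; next at j=1:; next s becomes 73; next at i=3:; next s becomes 109; next at j=0:; next s becomes 103; next at j=1:; next s becomes 97; next at i=4:; next s becomes 133; next at j=0:; next s becomes 127; next at j=1:; next s becomes 121; next at i=5:; next s becomes 157; next at j=0:; next s becomes 151; next at j=1:; next s becomes 145; next v becomes 3; next final value 148; g runs t becomes 7; next u becomes 2; next ((-t) < (u * 3)) evaluates to true; next x becomes -13; next v becomes 1; next at i=-1:; next v becomes 10; next at i=0:; next v becomes 18; next at i=1:; next v becomes 25; next at i=2:; next v becomes 31; next s becomes 1; next at i=0:; next s becomes 37; next at j=0:; next s becomes 31; next at j=1:; next s becomes 25; next at i=1:; next s becomes 61; next at j=0:; next s becomes 55; next at j=1:; next s becomes 49; next at i=2:; next s becomes 85; next at j=0:; next s becomes 79; next at j=1:; next s becomes 73; next at i=3:; next s becomes 109; next at j=0:; next s becomes 103; next at j=1:; next s becomes 97; next at i=4:; next s becomes 133; next at j=0:; next s becomes 127; next at j=1:; next s becomes 121; next at i=5:; next s becomes 157; next at j=0:; next s becomes 151; next at j=1:; next s becomes 145; next v becomes 3; next final value 148; both end at 148.
Sweeping the whole domain (27 inputs) finds no disagreement.
verdict: equivalent


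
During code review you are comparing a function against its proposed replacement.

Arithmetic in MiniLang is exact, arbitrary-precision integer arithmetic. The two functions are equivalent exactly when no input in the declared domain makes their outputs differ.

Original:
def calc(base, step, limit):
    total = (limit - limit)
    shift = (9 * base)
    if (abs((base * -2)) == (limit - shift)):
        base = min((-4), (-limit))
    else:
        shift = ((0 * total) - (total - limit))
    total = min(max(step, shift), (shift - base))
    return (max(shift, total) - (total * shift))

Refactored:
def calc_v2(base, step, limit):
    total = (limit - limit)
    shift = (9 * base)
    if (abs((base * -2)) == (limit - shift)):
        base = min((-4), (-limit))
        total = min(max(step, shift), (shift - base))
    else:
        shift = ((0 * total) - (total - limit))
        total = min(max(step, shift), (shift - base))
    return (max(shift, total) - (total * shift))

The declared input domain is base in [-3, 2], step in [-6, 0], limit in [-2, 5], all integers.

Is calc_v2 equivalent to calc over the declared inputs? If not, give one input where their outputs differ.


Equivalent — the differences include arithmetic usage differs, and statement counts differ, and min/max/abs usage differs, yet no declared input distinguishes the two.
Tracing base=1, step=-5, limit=5: calc: total = 0; shift = 9; (abs((base * -2)) == (limit - shift)) -> false; shift = 5; total = 4; return -15 | calc_v2: total = 0; shift = 9; (abs((base * -2)) == (limit - shift)) -> false; shift = 5; total = 4; return -15 — matching result -15.
Across all 336 domain points the two functions coincide.
verdict: equivalent


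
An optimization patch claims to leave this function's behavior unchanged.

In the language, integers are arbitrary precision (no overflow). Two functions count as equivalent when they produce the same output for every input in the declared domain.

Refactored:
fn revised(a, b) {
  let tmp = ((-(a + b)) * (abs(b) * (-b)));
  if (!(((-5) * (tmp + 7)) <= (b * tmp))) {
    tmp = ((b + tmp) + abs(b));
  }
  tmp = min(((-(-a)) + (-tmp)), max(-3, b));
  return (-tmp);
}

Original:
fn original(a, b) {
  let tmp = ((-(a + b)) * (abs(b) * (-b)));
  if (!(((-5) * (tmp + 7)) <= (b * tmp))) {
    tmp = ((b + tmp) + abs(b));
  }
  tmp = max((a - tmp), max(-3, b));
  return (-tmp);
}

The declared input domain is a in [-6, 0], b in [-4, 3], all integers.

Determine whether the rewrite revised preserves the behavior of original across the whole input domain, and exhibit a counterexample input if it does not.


Not equivalent: a=-6, b=-4 separates them (3 vs 166).
original: tmp becomes 160; next (!(((-5) * (tmp + 7)) <= (b * tmp))) evaluates to false; next tmp becomes -3; next final value 3
revised: tmp becomes 160; next (!(((-5) * (tmp + 7)) <= (b * tmp))) evaluates to false; next tmp becomes -166; next final value 166
verdict: not equivalent; witness: a=-6, b=-4


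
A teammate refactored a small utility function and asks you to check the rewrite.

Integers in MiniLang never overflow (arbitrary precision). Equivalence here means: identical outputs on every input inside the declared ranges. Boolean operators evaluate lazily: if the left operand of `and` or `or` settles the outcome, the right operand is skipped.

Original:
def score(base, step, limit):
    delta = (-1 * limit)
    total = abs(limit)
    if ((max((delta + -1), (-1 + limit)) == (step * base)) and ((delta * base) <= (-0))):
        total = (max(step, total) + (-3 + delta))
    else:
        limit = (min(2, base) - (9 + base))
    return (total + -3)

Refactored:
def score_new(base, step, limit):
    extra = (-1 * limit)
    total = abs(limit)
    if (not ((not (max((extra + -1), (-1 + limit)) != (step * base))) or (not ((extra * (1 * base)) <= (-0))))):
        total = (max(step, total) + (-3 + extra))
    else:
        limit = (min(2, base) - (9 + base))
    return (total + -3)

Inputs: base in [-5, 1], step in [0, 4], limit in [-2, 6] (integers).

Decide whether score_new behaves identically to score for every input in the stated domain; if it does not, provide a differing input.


Try base=-5, step=0, limit=-2.
score: delta := 2 | total := 2 | ((max((delta + -1), (-1 + limit)) == (step * base)) and ((delta * base) <= (-0))): false | limit := -9 | result -1
score_new: extra := 2 | total := 2 | (not ((not (max((extra + -1), (-1 + limit)) != (step * base))) or (not ((extra * (1 * base)) <= (-0))))): true | total := 1 | result -2
-1 vs -2 — the two versions disagree here.
verdict: not equivalent; witness: base=-5, step=0, limit=-2


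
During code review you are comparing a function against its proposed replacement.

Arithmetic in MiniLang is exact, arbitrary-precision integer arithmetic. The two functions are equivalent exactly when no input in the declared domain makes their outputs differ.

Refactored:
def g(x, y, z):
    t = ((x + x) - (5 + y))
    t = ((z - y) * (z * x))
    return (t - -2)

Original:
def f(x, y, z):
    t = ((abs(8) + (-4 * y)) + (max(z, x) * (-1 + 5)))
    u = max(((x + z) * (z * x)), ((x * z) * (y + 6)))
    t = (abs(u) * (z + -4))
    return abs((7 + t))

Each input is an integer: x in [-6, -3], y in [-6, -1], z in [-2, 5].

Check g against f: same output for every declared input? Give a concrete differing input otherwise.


Try x=-6, y=-6, z=-2.
f: t = 24; u = 0; t = 0; return 7
g: t = -11; t = 48; return 50
7 against 50: the behavior changed.
verdict: not equivalent; witness: x=-6, y=-6, z=-2
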